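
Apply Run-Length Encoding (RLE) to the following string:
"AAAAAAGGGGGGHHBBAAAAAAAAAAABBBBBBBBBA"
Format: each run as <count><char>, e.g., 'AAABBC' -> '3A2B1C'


Scanning runs left to right:
  i=0: run of 'A' x 6 -> '6A'
  i=6: run of 'G' x 6 -> '6G'
  i=12: run of 'H' x 2 -> '2H'
  i=14: run of 'B' x 2 -> '2B'
  i=16: run of 'A' x 11 -> '11A'
  i=27: run of 'B' x 9 -> '9B'
  i=36: run of 'A' x 1 -> '1A'

RLE = 6A6G2H2B11A9B1A


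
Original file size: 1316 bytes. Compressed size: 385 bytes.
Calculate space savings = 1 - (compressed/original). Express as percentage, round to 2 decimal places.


ratio = compressed/original = 385/1316 = 0.292553
savings = 1 - ratio = 1 - 0.292553 = 0.707447
as a percentage: 0.707447 * 100 = 70.74%

Space savings = 1 - 385/1316 = 70.74%


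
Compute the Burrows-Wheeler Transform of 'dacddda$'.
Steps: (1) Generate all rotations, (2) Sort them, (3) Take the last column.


Rotations (sorted):
  0: $dacddda -> last char: a
  1: a$dacddd -> last char: d
  2: acddda$d -> last char: d
  3: cddda$da -> last char: a
  4: da$dacdd -> last char: d
  5: dacddda$ -> last char: $
  6: dda$dacd -> last char: d
  7: ddda$dac -> last char: c


BWT = addad$dc


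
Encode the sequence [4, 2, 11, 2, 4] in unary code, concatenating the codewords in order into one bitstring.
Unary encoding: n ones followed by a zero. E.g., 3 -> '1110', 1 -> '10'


Encode each number as n ones followed by a terminating 0:
  4 -> 11110 (5 bits)
  2 -> 110 (3 bits)
  11 -> 111111111110 (12 bits)
  2 -> 110 (3 bits)
  4 -> 11110 (5 bits)
Total length = 5 + 3 + 12 + 3 + 5 = 28 bits.

Unary([4, 2, 11, 2, 4]) = 1111011011111111111011011110 (28 bits)


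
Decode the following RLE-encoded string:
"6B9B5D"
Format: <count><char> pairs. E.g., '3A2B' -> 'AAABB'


Expanding each <count><char> pair:
  6B -> 'BBBBBB'
  9B -> 'BBBBBBBBB'
  5D -> 'DDDDD'

Decoded = BBBBBBBBBBBBBBBDDDDD


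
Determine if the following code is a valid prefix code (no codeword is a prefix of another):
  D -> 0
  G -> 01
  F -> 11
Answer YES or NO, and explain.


Checking each pair (does one codeword prefix another?):
  D='0' vs G='01': prefix -- VIOLATION

NO -- this is NOT a valid prefix code. D (0) is a prefix of G (01).


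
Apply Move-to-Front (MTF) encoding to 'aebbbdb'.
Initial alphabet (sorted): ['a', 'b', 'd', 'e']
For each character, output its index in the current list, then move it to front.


MTF encoding:
'a': index 0 in ['a', 'b', 'd', 'e'] -> ['a', 'b', 'd', 'e']
'e': index 3 in ['a', 'b', 'd', 'e'] -> ['e', 'a', 'b', 'd']
'b': index 2 in ['e', 'a', 'b', 'd'] -> ['b', 'e', 'a', 'd']
'b': index 0 in ['b', 'e', 'a', 'd'] -> ['b', 'e', 'a', 'd']
'b': index 0 in ['b', 'e', 'a', 'd'] -> ['b', 'e', 'a', 'd']
'd': index 3 in ['b', 'e', 'a', 'd'] -> ['d', 'b', 'e', 'a']
'b': index 1 in ['d', 'b', 'e', 'a'] -> ['b', 'd', 'e', 'a']


Output: [0, 3, 2, 0, 0, 3, 1]


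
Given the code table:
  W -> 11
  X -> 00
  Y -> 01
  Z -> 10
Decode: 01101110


Decoding:
01 -> Y
10 -> Z
11 -> W
10 -> Z


Result: YZWZ


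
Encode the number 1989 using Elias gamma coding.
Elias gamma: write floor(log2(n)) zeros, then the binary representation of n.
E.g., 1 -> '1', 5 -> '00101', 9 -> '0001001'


num_bits = floor(log2(1989)) + 1 = 11
leading_zeros = num_bits - 1 = 10
binary(1989) = 11111000101

Elias gamma(1989) = '0000000000' + '11111000101' = 000000000011111000101 (21 bits)


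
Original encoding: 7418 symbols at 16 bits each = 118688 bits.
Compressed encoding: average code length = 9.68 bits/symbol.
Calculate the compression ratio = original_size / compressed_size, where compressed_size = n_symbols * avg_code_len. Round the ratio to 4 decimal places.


original_size = n_symbols * orig_bits = 7418 * 16 = 118688 bits
compressed_size = n_symbols * avg_code_len = 7418 * 9.68 = 71806.24 bits
ratio = original_size / compressed_size = 118688 / 71806.24 = 1.6529

Compression ratio = 1.6529


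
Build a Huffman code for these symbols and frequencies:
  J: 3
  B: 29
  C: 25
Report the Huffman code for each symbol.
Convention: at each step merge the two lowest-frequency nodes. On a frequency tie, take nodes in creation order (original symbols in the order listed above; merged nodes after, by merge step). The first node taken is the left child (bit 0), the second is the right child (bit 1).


Huffman tree construction:
Step 1: Merge J(3) + C(25) = 28
Step 2: Merge (J+C)(28) + B(29) = 57
Read each symbol's code off the tree from the root (left child = 0, right child = 1).

Codes:
  J: 00 (length 2)
  B: 1 (length 1)
  C: 01 (length 2)
Average code length: 85/57 = 1.4912 bits/symbol


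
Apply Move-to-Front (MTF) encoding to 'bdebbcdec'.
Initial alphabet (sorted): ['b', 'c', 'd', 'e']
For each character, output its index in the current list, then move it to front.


MTF encoding:
'b': index 0 in ['b', 'c', 'd', 'e'] -> ['b', 'c', 'd', 'e']
'd': index 2 in ['b', 'c', 'd', 'e'] -> ['d', 'b', 'c', 'e']
'e': index 3 in ['d', 'b', 'c', 'e'] -> ['e', 'd', 'b', 'c']
'b': index 2 in ['e', 'd', 'b', 'c'] -> ['b', 'e', 'd', 'c']
'b': index 0 in ['b', 'e', 'd', 'c'] -> ['b', 'e', 'd', 'c']
'c': index 3 in ['b', 'e', 'd', 'c'] -> ['c', 'b', 'e', 'd']
'd': index 3 in ['c', 'b', 'e', 'd'] -> ['d', 'c', 'b', 'e']
'e': index 3 in ['d', 'c', 'b', 'e'] -> ['e', 'd', 'c', 'b']
'c': index 2 in ['e', 'd', 'c', 'b'] -> ['c', 'e', 'd', 'b']


Output: [0, 2, 3, 2, 0, 3, 3, 3, 2]


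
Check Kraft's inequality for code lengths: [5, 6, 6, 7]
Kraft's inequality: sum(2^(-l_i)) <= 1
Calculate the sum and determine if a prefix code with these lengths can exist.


Sum = 2^(-5) + 2^(-6) + 2^(-6) + 2^(-7)
    = 0.03125 + 0.015625 + 0.015625 + 0.0078125
    = 9/128 = 0.0703125
Since 0.0703125 <= 1, Kraft's inequality IS satisfied.
A prefix code with these lengths CAN exist.

Kraft sum = 0.0703125. Satisfied.


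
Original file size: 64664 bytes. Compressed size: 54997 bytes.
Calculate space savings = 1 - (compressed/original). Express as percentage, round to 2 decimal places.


ratio = compressed/original = 54997/64664 = 0.850504
savings = 1 - ratio = 1 - 0.850504 = 0.149496
as a percentage: 0.149496 * 100 = 14.95%

Space savings = 1 - 54997/64664 = 14.95%


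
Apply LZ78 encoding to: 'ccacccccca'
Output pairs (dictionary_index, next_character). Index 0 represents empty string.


LZ78 encoding steps:
Dictionary: {0: ''}
Step 1: w='' (idx 0), next='c' -> output (0, 'c'), add 'c' as idx 1
Step 2: w='c' (idx 1), next='a' -> output (1, 'a'), add 'ca' as idx 2
Step 3: w='c' (idx 1), next='c' -> output (1, 'c'), add 'cc' as idx 3
Step 4: w='cc' (idx 3), next='c' -> output (3, 'c'), add 'ccc' as idx 4
Step 5: w='ca' (idx 2), end of input -> output (2, '')


Encoded: [(0, 'c'), (1, 'a'), (1, 'c'), (3, 'c'), (2, '')]


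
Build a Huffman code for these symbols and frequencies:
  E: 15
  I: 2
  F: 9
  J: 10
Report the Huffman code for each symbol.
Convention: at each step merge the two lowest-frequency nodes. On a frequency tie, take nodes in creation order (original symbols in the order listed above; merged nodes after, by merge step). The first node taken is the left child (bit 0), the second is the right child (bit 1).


Huffman tree construction:
Step 1: Merge I(2) + F(9) = 11
Step 2: Merge J(10) + (I+F)(11) = 21
Step 3: Merge E(15) + (J+(I+F))(21) = 36
Read each symbol's code off the tree from the root (left child = 0, right child = 1).

Codes:
  E: 0 (length 1)
  I: 110 (length 3)
  F: 111 (length 3)
  J: 10 (length 2)
Average code length: 68/36 = 1.8889 bits/symbol


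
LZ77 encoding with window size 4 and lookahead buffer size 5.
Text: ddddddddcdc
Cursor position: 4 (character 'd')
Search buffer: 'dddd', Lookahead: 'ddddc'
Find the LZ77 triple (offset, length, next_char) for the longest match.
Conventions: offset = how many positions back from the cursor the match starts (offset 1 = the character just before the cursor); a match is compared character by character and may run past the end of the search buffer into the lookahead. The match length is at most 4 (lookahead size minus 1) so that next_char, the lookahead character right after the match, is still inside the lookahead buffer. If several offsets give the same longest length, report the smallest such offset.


Try each offset into the search buffer:
  offset=1 (pos 3, char 'd'): match length 4
  offset=2 (pos 2, char 'd'): match length 4
  offset=3 (pos 1, char 'd'): match length 4
  offset=4 (pos 0, char 'd'): match length 4
Longest match has length 4, found at offsets 1, 2, 3, 4; take the smallest, offset 1.
next_char = character at position 4 + 4 = 8 -> 'c'

Best match: offset=1, length=4 (matching 'dddd' starting at position 3)
LZ77 triple: (1, 4, 'c')


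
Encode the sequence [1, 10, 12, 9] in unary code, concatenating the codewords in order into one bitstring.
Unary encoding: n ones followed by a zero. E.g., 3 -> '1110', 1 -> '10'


Encode each number as n ones followed by a terminating 0:
  1 -> 10 (2 bits)
  10 -> 11111111110 (11 bits)
  12 -> 1111111111110 (13 bits)
  9 -> 1111111110 (10 bits)
Total length = 2 + 11 + 13 + 10 = 36 bits.

Unary([1, 10, 12, 9]) = 101111111111011111111111101111111110 (36 bits)


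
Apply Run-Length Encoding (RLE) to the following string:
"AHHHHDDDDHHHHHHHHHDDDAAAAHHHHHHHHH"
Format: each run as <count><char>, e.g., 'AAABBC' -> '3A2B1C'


Scanning runs left to right:
  i=0: run of 'A' x 1 -> '1A'
  i=1: run of 'H' x 4 -> '4H'
  i=5: run of 'D' x 4 -> '4D'
  i=9: run of 'H' x 9 -> '9H'
  i=18: run of 'D' x 3 -> '3D'
  i=21: run of 'A' x 4 -> '4A'
  i=25: run of 'H' x 9 -> '9H'

RLE = 1A4H4D9H3D4A9H


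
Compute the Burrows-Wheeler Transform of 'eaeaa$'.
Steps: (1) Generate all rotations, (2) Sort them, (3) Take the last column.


Rotations (sorted):
  0: $eaeaa -> last char: a
  1: a$eaea -> last char: a
  2: aa$eae -> last char: e
  3: aeaa$e -> last char: e
  4: eaa$ea -> last char: a
  5: eaeaa$ -> last char: $


BWT = aaeea$


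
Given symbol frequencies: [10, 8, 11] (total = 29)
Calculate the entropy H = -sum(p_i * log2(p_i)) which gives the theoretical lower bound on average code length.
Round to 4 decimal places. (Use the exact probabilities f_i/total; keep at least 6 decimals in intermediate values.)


Per-symbol terms -p_i * log2(p_i) with p_i = f_i/29:
  p = 10/29 = 0.344828: log2(p) = -1.536053, -p*log2(p) = 0.529673
  p = 8/29 = 0.275862: log2(p) = -1.857981, -p*log2(p) = 0.512546
  p = 11/29 = 0.379310: log2(p) = -1.398549, -p*log2(p) = 0.530484
H = 0.529673 + 0.512546 + 0.530484 = 1.572703

H = 1.5727 bits/symbol


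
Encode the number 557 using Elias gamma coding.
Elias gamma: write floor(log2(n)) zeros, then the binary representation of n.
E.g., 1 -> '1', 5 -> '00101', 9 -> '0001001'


num_bits = floor(log2(557)) + 1 = 10
leading_zeros = num_bits - 1 = 9
binary(557) = 1000101101

Elias gamma(557) = '000000000' + '1000101101' = 0000000001000101101 (19 bits)


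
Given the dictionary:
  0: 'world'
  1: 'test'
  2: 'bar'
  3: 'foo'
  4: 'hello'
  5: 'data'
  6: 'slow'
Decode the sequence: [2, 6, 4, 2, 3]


Look up each index in the dictionary:
  2 -> 'bar'
  6 -> 'slow'
  4 -> 'hello'
  2 -> 'bar'
  3 -> 'foo'

Decoded: "bar slow hello bar foo"


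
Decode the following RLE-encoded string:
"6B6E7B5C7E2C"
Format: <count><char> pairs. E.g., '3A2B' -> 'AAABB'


Expanding each <count><char> pair:
  6B -> 'BBBBBB'
  6E -> 'EEEEEE'
  7B -> 'BBBBBBB'
  5C -> 'CCCCC'
  7E -> 'EEEEEEE'
  2C -> 'CC'

Decoded = BBBBBBEEEEEEBBBBBBBCCCCCEEEEEEECC


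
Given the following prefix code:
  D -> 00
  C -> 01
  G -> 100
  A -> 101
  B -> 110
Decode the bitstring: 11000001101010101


Decoding step by step:
Bits 110 -> B
Bits 00 -> D
Bits 00 -> D
Bits 110 -> B
Bits 101 -> A
Bits 01 -> C
Bits 01 -> C


Decoded message: BDDBACC


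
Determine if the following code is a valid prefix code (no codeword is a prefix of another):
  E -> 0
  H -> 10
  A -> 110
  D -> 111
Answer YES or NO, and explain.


Checking each pair (does one codeword prefix another?):
  E='0' vs H='10': no prefix
  E='0' vs A='110': no prefix
  E='0' vs D='111': no prefix
  H='10' vs E='0': no prefix
  H='10' vs A='110': no prefix
  H='10' vs D='111': no prefix
  A='110' vs E='0': no prefix
  A='110' vs H='10': no prefix
  A='110' vs D='111': no prefix
  D='111' vs E='0': no prefix
  D='111' vs H='10': no prefix
  D='111' vs A='110': no prefix
No violation found over all pairs.

YES -- this is a valid prefix code. No codeword is a prefix of any other codeword.


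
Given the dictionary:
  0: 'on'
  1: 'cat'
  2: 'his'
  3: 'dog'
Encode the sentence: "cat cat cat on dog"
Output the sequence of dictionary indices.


Look up each word in the dictionary:
  'cat' -> 1
  'cat' -> 1
  'cat' -> 1
  'on' -> 0
  'dog' -> 3

Encoded: [1, 1, 1, 0, 3]


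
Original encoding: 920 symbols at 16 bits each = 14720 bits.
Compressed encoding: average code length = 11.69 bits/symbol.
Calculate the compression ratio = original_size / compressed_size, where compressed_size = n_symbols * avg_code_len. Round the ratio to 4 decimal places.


original_size = n_symbols * orig_bits = 920 * 16 = 14720 bits
compressed_size = n_symbols * avg_code_len = 920 * 11.69 = 10754.8 bits
ratio = original_size / compressed_size = 14720 / 10754.8 = 1.3687

Compression ratio = 1.3687


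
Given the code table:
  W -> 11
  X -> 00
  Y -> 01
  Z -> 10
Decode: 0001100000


Decoding:
00 -> X
01 -> Y
10 -> Z
00 -> X
00 -> X


Result: XYZXX


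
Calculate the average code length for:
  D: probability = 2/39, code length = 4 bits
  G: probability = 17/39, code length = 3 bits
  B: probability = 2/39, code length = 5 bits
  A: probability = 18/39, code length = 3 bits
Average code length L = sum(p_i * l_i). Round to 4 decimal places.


Weighted contributions p_i * l_i:
  D: (2/39) * 4 = 8/39
  G: (17/39) * 3 = 51/39
  B: (2/39) * 5 = 10/39
  A: (18/39) * 3 = 54/39
Sum = (8 + 51 + 10 + 54)/39 = 123/39

L = 123/39 = 3.1538 bits/symbol


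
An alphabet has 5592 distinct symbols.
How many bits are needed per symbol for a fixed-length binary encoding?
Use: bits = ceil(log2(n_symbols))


log2(5592) = 12.4491
Bracket: 2^12 = 4096 < 5592 <= 2^13 = 8192
So ceil(log2(5592)) = 13

bits = ceil(log2(5592)) = ceil(12.4491) = 13 bits


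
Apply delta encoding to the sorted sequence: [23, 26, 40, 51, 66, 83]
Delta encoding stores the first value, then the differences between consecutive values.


First value: 23
Deltas:
  26 - 23 = 3
  40 - 26 = 14
  51 - 40 = 11
  66 - 51 = 15
  83 - 66 = 17


Delta encoded: [23, 3, 14, 11, 15, 17]


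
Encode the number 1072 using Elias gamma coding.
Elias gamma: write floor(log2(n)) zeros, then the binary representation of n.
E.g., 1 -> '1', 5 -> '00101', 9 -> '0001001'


num_bits = floor(log2(1072)) + 1 = 11
leading_zeros = num_bits - 1 = 10
binary(1072) = 10000110000

Elias gamma(1072) = '0000000000' + '10000110000' = 000000000010000110000 (21 bits)


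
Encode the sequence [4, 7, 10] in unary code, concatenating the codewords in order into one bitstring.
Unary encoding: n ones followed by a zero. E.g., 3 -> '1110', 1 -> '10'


Encode each number as n ones followed by a terminating 0:
  4 -> 11110 (5 bits)
  7 -> 11111110 (8 bits)
  10 -> 11111111110 (11 bits)
Total length = 5 + 8 + 11 = 24 bits.

Unary([4, 7, 10]) = 111101111111011111111110 (24 bits)


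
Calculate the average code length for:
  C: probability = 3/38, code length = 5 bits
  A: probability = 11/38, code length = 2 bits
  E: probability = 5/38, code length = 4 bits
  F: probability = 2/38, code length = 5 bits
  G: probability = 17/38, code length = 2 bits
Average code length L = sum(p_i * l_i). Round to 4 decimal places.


Weighted contributions p_i * l_i:
  C: (3/38) * 5 = 15/38
  A: (11/38) * 2 = 22/38
  E: (5/38) * 4 = 20/38
  F: (2/38) * 5 = 10/38
  G: (17/38) * 2 = 34/38
Sum = (15 + 22 + 20 + 10 + 34)/38 = 101/38

L = 101/38 = 2.6579 bits/symbol


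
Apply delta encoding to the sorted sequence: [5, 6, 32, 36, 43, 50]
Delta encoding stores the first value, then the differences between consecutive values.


First value: 5
Deltas:
  6 - 5 = 1
  32 - 6 = 26
  36 - 32 = 4
  43 - 36 = 7
  50 - 43 = 7


Delta encoded: [5, 1, 26, 4, 7, 7]


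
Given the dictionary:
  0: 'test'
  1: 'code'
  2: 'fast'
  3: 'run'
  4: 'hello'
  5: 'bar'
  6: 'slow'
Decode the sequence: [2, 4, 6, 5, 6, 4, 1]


Look up each index in the dictionary:
  2 -> 'fast'
  4 -> 'hello'
  6 -> 'slow'
  5 -> 'bar'
  6 -> 'slow'
  4 -> 'hello'
  1 -> 'code'

Decoded: "fast hello slow bar slow hello code"


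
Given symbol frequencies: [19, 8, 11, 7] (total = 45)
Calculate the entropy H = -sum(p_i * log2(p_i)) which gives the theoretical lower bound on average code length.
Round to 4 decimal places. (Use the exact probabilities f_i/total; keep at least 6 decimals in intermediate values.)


Per-symbol terms -p_i * log2(p_i) with p_i = f_i/45:
  p = 19/45 = 0.422222: log2(p) = -1.243926, -p*log2(p) = 0.525213
  p = 8/45 = 0.177778: log2(p) = -2.491853, -p*log2(p) = 0.442996
  p = 11/45 = 0.244444: log2(p) = -2.032421, -p*log2(p) = 0.496814
  p = 7/45 = 0.155556: log2(p) = -2.684498, -p*log2(p) = 0.417589
H = 0.525213 + 0.442996 + 0.496814 + 0.417589 = 1.882612

H = 1.8826 bits/symbol


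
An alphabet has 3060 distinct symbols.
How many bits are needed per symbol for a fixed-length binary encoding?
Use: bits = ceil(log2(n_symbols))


log2(3060) = 11.5793
Bracket: 2^11 = 2048 < 3060 <= 2^12 = 4096
So ceil(log2(3060)) = 12

bits = ceil(log2(3060)) = ceil(11.5793) = 12 bits


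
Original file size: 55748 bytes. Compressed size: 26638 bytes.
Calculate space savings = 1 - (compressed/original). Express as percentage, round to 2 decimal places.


ratio = compressed/original = 26638/55748 = 0.477829
savings = 1 - ratio = 1 - 0.477829 = 0.522171
as a percentage: 0.522171 * 100 = 52.22%

Space savings = 1 - 26638/55748 = 52.22%


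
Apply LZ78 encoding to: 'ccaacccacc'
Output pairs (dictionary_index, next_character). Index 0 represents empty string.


LZ78 encoding steps:
Dictionary: {0: ''}
Step 1: w='' (idx 0), next='c' -> output (0, 'c'), add 'c' as idx 1
Step 2: w='c' (idx 1), next='a' -> output (1, 'a'), add 'ca' as idx 2
Step 3: w='' (idx 0), next='a' -> output (0, 'a'), add 'a' as idx 3
Step 4: w='c' (idx 1), next='c' -> output (1, 'c'), add 'cc' as idx 4
Step 5: w='ca' (idx 2), next='c' -> output (2, 'c'), add 'cac' as idx 5
Step 6: w='c' (idx 1), end of input -> output (1, '')


Encoded: [(0, 'c'), (1, 'a'), (0, 'a'), (1, 'c'), (2, 'c'), (1, '')]


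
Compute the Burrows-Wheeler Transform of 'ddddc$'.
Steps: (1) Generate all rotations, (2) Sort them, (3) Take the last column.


Rotations (sorted):
  0: $ddddc -> last char: c
  1: c$dddd -> last char: d
  2: dc$ddd -> last char: d
  3: ddc$dd -> last char: d
  4: dddc$d -> last char: d
  5: ddddc$ -> last char: $


BWT = cdddd$


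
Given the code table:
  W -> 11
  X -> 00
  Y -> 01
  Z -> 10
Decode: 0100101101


Decoding:
01 -> Y
00 -> X
10 -> Z
11 -> W
01 -> Y


Result: YXZWY


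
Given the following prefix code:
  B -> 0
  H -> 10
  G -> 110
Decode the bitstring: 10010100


Decoding step by step:
Bits 10 -> H
Bits 0 -> B
Bits 10 -> H
Bits 10 -> H
Bits 0 -> B


Decoded message: HBHHB


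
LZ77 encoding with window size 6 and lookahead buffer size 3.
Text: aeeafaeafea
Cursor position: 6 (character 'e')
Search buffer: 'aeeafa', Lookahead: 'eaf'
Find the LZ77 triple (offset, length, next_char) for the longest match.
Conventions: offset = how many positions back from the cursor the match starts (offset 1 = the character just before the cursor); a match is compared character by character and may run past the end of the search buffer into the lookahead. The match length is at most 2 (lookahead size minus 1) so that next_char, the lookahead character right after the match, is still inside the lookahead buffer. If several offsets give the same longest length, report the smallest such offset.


Try each offset into the search buffer:
  offset=1 (pos 5, char 'a'): match length 0
  offset=2 (pos 4, char 'f'): match length 0
  offset=3 (pos 3, char 'a'): match length 0
  offset=4 (pos 2, char 'e'): match length 2
  offset=5 (pos 1, char 'e'): match length 1
  offset=6 (pos 0, char 'a'): match length 0
Longest match has length 2 at offset 4.
next_char = character at position 6 + 2 = 8 -> 'f'

Best match: offset=4, length=2 (matching 'ea' starting at position 2)
LZ77 triple: (4, 2, 'f')


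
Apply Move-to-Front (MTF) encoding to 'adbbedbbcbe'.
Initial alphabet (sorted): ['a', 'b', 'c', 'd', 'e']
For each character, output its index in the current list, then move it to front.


MTF encoding:
'a': index 0 in ['a', 'b', 'c', 'd', 'e'] -> ['a', 'b', 'c', 'd', 'e']
'd': index 3 in ['a', 'b', 'c', 'd', 'e'] -> ['d', 'a', 'b', 'c', 'e']
'b': index 2 in ['d', 'a', 'b', 'c', 'e'] -> ['b', 'd', 'a', 'c', 'e']
'b': index 0 in ['b', 'd', 'a', 'c', 'e'] -> ['b', 'd', 'a', 'c', 'e']
'e': index 4 in ['b', 'd', 'a', 'c', 'e'] -> ['e', 'b', 'd', 'a', 'c']
'd': index 2 in ['e', 'b', 'd', 'a', 'c'] -> ['d', 'e', 'b', 'a', 'c']
'b': index 2 in ['d', 'e', 'b', 'a', 'c'] -> ['b', 'd', 'e', 'a', 'c']
'b': index 0 in ['b', 'd', 'e', 'a', 'c'] -> ['b', 'd', 'e', 'a', 'c']
'c': index 4 in ['b', 'd', 'e', 'a', 'c'] -> ['c', 'b', 'd', 'e', 'a']
'b': index 1 in ['c', 'b', 'd', 'e', 'a'] -> ['b', 'c', 'd', 'e', 'a']
'e': index 3 in ['b', 'c', 'd', 'e', 'a'] -> ['e', 'b', 'c', 'd', 'a']


Output: [0, 3, 2, 0, 4, 2, 2, 0, 4, 1, 3]


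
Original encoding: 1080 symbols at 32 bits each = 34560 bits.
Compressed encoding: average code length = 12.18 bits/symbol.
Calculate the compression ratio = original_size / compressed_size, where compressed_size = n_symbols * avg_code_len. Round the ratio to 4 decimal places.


original_size = n_symbols * orig_bits = 1080 * 32 = 34560 bits
compressed_size = n_symbols * avg_code_len = 1080 * 12.18 = 13154.4 bits
ratio = original_size / compressed_size = 34560 / 13154.4 = 2.6273

Compression ratio = 2.6273


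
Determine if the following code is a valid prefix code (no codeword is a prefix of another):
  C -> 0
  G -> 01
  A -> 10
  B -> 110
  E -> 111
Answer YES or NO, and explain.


Checking each pair (does one codeword prefix another?):
  C='0' vs G='01': prefix -- VIOLATION

NO -- this is NOT a valid prefix code. C (0) is a prefix of G (01).


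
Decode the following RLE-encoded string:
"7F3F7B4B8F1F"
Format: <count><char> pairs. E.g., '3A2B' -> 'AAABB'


Expanding each <count><char> pair:
  7F -> 'FFFFFFF'
  3F -> 'FFF'
  7B -> 'BBBBBBB'
  4B -> 'BBBB'
  8F -> 'FFFFFFFF'
  1F -> 'F'

Decoded = FFFFFFFFFFBBBBBBBBBBBFFFFFFFFF


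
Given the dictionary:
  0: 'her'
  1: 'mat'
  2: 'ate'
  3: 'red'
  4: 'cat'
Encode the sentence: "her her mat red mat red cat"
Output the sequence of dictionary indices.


Look up each word in the dictionary:
  'her' -> 0
  'her' -> 0
  'mat' -> 1
  'red' -> 3
  'mat' -> 1
  'red' -> 3
  'cat' -> 4

Encoded: [0, 0, 1, 3, 1, 3, 4]


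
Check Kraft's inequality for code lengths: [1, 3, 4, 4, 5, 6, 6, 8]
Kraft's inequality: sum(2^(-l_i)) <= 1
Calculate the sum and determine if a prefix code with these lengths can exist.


Sum = 2^(-1) + 2^(-3) + 2^(-4) + 2^(-4) + 2^(-5) + 2^(-6) + 2^(-6) + 2^(-8)
    = 0.5 + 0.125 + 0.0625 + 0.0625 + 0.03125 + 0.015625 + 0.015625 + 0.00390625
    = 209/256 = 0.81640625
Since 0.81640625 <= 1, Kraft's inequality IS satisfied.
A prefix code with these lengths CAN exist.

Kraft sum = 0.81640625. Satisfied.


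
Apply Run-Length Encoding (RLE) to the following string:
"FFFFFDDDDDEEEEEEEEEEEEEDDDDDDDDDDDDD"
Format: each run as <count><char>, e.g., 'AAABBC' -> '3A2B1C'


Scanning runs left to right:
  i=0: run of 'F' x 5 -> '5F'
  i=5: run of 'D' x 5 -> '5D'
  i=10: run of 'E' x 13 -> '13E'
  i=23: run of 'D' x 13 -> '13D'

RLE = 5F5D13E13D


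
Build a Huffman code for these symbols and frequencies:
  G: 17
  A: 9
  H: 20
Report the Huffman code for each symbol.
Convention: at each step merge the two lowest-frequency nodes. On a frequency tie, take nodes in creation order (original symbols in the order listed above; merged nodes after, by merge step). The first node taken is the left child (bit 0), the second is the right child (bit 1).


Huffman tree construction:
Step 1: Merge A(9) + G(17) = 26
Step 2: Merge H(20) + (A+G)(26) = 46
Read each symbol's code off the tree from the root (left child = 0, right child = 1).

Codes:
  G: 11 (length 2)
  A: 10 (length 2)
  H: 0 (length 1)
Average code length: 72/46 = 1.5652 bits/symbol


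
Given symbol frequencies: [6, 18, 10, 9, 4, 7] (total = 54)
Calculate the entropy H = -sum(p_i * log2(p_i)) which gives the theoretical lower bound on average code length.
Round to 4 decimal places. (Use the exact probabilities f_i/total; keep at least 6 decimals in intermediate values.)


Per-symbol terms -p_i * log2(p_i) with p_i = f_i/54:
  p = 6/54 = 0.111111: log2(p) = -3.169925, -p*log2(p) = 0.352214
  p = 18/54 = 0.333333: log2(p) = -1.584963, -p*log2(p) = 0.528321
  p = 10/54 = 0.185185: log2(p) = -2.432959, -p*log2(p) = 0.450548
  p = 9/54 = 0.166667: log2(p) = -2.584963, -p*log2(p) = 0.430827
  p = 4/54 = 0.074074: log2(p) = -3.754888, -p*log2(p) = 0.278140
  p = 7/54 = 0.129630: log2(p) = -2.947533, -p*log2(p) = 0.382088
H = 0.352214 + 0.528321 + 0.450548 + 0.430827 + 0.278140 + 0.382088 = 2.422138

H = 2.4221 bits/symbol


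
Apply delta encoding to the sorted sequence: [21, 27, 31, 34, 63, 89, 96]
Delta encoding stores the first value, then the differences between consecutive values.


First value: 21
Deltas:
  27 - 21 = 6
  31 - 27 = 4
  34 - 31 = 3
  63 - 34 = 29
  89 - 63 = 26
  96 - 89 = 7


Delta encoded: [21, 6, 4, 3, 29, 26, 7]


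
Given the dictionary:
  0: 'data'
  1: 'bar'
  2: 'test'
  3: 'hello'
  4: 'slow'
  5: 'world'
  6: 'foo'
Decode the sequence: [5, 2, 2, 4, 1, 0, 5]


Look up each index in the dictionary:
  5 -> 'world'
  2 -> 'test'
  2 -> 'test'
  4 -> 'slow'
  1 -> 'bar'
  0 -> 'data'
  5 -> 'world'

Decoded: "world test test slow bar data world"


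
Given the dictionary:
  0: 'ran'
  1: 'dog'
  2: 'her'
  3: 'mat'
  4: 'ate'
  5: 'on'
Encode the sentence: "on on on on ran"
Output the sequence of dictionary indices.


Look up each word in the dictionary:
  'on' -> 5
  'on' -> 5
  'on' -> 5
  'on' -> 5
  'ran' -> 0

Encoded: [5, 5, 5, 5, 0]


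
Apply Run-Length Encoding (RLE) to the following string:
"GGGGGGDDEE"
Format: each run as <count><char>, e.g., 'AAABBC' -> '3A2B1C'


Scanning runs left to right:
  i=0: run of 'G' x 6 -> '6G'
  i=6: run of 'D' x 2 -> '2D'
  i=8: run of 'E' x 2 -> '2E'

RLE = 6G2D2E


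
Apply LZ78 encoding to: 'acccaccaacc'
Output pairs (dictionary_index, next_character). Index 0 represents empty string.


LZ78 encoding steps:
Dictionary: {0: ''}
Step 1: w='' (idx 0), next='a' -> output (0, 'a'), add 'a' as idx 1
Step 2: w='' (idx 0), next='c' -> output (0, 'c'), add 'c' as idx 2
Step 3: w='c' (idx 2), next='c' -> output (2, 'c'), add 'cc' as idx 3
Step 4: w='a' (idx 1), next='c' -> output (1, 'c'), add 'ac' as idx 4
Step 5: w='c' (idx 2), next='a' -> output (2, 'a'), add 'ca' as idx 5
Step 6: w='ac' (idx 4), next='c' -> output (4, 'c'), add 'acc' as idx 6


Encoded: [(0, 'a'), (0, 'c'), (2, 'c'), (1, 'c'), (2, 'a'), (4, 'c')]


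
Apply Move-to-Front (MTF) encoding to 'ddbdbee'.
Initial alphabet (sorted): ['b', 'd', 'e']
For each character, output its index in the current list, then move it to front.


MTF encoding:
'd': index 1 in ['b', 'd', 'e'] -> ['d', 'b', 'e']
'd': index 0 in ['d', 'b', 'e'] -> ['d', 'b', 'e']
'b': index 1 in ['d', 'b', 'e'] -> ['b', 'd', 'e']
'd': index 1 in ['b', 'd', 'e'] -> ['d', 'b', 'e']
'b': index 1 in ['d', 'b', 'e'] -> ['b', 'd', 'e']
'e': index 2 in ['b', 'd', 'e'] -> ['e', 'b', 'd']
'e': index 0 in ['e', 'b', 'd'] -> ['e', 'b', 'd']


Output: [1, 0, 1, 1, 1, 2, 0]


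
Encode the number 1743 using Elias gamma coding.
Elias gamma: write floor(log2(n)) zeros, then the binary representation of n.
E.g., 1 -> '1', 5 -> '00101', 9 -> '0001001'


num_bits = floor(log2(1743)) + 1 = 11
leading_zeros = num_bits - 1 = 10
binary(1743) = 11011001111

Elias gamma(1743) = '0000000000' + '11011001111' = 000000000011011001111 (21 bits)


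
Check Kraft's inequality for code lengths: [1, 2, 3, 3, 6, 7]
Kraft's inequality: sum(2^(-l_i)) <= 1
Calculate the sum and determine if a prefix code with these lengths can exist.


Sum = 2^(-1) + 2^(-2) + 2^(-3) + 2^(-3) + 2^(-6) + 2^(-7)
    = 0.5 + 0.25 + 0.125 + 0.125 + 0.015625 + 0.0078125
    = 131/128 = 1.0234375
Since 1.0234375 > 1, Kraft's inequality is NOT satisfied.
A prefix code with these lengths CANNOT exist.

Kraft sum = 1.0234375. Not satisfied.


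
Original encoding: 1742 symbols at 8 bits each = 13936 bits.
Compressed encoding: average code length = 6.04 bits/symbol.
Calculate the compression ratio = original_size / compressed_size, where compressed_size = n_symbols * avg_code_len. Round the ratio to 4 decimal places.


original_size = n_symbols * orig_bits = 1742 * 8 = 13936 bits
compressed_size = n_symbols * avg_code_len = 1742 * 6.04 = 10521.68 bits
ratio = original_size / compressed_size = 13936 / 10521.68 = 1.3245

Compression ratio = 1.3245


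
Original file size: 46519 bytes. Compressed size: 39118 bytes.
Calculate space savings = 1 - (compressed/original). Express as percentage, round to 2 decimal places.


ratio = compressed/original = 39118/46519 = 0.840904
savings = 1 - ratio = 1 - 0.840904 = 0.159096
as a percentage: 0.159096 * 100 = 15.91%

Space savings = 1 - 39118/46519 = 15.91%


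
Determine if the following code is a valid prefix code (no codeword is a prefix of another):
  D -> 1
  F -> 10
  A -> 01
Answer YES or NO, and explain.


Checking each pair (does one codeword prefix another?):
  D='1' vs F='10': prefix -- VIOLATION

NO -- this is NOT a valid prefix code. D (1) is a prefix of F (10).


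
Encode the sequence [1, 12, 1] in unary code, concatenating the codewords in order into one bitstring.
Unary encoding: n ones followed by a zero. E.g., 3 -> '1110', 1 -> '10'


Encode each number as n ones followed by a terminating 0:
  1 -> 10 (2 bits)
  12 -> 1111111111110 (13 bits)
  1 -> 10 (2 bits)
Total length = 2 + 13 + 2 = 17 bits.

Unary([1, 12, 1]) = 10111111111111010 (17 bits)


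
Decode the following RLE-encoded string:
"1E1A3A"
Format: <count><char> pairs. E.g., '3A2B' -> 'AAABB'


Expanding each <count><char> pair:
  1E -> 'E'
  1A -> 'A'
  3A -> 'AAA'

Decoded = EAAAA


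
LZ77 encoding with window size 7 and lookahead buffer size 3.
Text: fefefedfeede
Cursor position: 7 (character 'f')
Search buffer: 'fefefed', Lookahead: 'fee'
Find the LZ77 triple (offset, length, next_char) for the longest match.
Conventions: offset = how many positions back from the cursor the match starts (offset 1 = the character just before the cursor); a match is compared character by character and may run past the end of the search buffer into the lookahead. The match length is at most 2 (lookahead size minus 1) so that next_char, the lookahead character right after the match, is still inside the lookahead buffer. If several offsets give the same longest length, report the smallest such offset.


Try each offset into the search buffer:
  offset=1 (pos 6, char 'd'): match length 0
  offset=2 (pos 5, char 'e'): match length 0
  offset=3 (pos 4, char 'f'): match length 2
  offset=4 (pos 3, char 'e'): match length 0
  offset=5 (pos 2, char 'f'): match length 2
  offset=6 (pos 1, char 'e'): match length 0
  offset=7 (pos 0, char 'f'): match length 2
Longest match has length 2, found at offsets 3, 5, 7; take the smallest, offset 3.
next_char = character at position 7 + 2 = 9 -> 'e'

Best match: offset=3, length=2 (matching 'fe' starting at position 4)
LZ77 triple: (3, 2, 'e')


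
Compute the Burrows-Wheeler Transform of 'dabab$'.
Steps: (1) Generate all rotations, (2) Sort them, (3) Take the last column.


Rotations (sorted):
  0: $dabab -> last char: b
  1: ab$dab -> last char: b
  2: abab$d -> last char: d
  3: b$daba -> last char: a
  4: bab$da -> last char: a
  5: dabab$ -> last char: $


BWT = bbdaa$


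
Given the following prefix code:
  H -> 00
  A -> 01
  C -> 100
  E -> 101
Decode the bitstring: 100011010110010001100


Decoding step by step:
Bits 100 -> C
Bits 01 -> A
Bits 101 -> E
Bits 01 -> A
Bits 100 -> C
Bits 100 -> C
Bits 01 -> A
Bits 100 -> C


Decoded message: CAEACCAC


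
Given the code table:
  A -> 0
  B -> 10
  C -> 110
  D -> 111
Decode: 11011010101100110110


Decoding:
110 -> C
110 -> C
10 -> B
10 -> B
110 -> C
0 -> A
110 -> C
110 -> C


Result: CCBBCACC


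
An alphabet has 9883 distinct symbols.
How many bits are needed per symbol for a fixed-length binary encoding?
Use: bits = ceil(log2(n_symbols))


log2(9883) = 13.2707
Bracket: 2^13 = 8192 < 9883 <= 2^14 = 16384
So ceil(log2(9883)) = 14

bits = ceil(log2(9883)) = ceil(13.2707) = 14 bits


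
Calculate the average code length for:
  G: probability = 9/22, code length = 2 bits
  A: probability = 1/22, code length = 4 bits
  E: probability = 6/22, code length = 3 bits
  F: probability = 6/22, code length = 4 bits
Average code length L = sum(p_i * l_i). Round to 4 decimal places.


Weighted contributions p_i * l_i:
  G: (9/22) * 2 = 18/22
  A: (1/22) * 4 = 4/22
  E: (6/22) * 3 = 18/22
  F: (6/22) * 4 = 24/22
Sum = (18 + 4 + 18 + 24)/22 = 64/22

L = 64/22 = 2.9091 bits/symbol


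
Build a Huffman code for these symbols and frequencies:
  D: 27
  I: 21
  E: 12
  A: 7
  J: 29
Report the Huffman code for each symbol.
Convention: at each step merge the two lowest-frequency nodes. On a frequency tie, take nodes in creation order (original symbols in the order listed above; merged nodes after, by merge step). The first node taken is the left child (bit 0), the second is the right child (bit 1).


Huffman tree construction:
Step 1: Merge A(7) + E(12) = 19
Step 2: Merge (A+E)(19) + I(21) = 40
Step 3: Merge D(27) + J(29) = 56
Step 4: Merge ((A+E)+I)(40) + (D+J)(56) = 96
Read each symbol's code off the tree from the root (left child = 0, right child = 1).

Codes:
  D: 10 (length 2)
  I: 01 (length 2)
  E: 001 (length 3)
  A: 000 (length 3)
  J: 11 (length 2)
Average code length: 211/96 = 2.1979 bits/symbol


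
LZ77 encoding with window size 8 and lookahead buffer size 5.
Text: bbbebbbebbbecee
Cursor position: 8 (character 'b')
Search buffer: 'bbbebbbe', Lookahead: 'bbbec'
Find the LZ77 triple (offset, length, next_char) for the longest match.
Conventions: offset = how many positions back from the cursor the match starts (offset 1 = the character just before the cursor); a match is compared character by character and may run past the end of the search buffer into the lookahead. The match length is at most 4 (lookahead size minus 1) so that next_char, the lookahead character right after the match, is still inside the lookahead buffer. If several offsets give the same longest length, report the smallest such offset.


Try each offset into the search buffer:
  offset=1 (pos 7, char 'e'): match length 0
  offset=2 (pos 6, char 'b'): match length 1
  offset=3 (pos 5, char 'b'): match length 2
  offset=4 (pos 4, char 'b'): match length 4
  offset=5 (pos 3, char 'e'): match length 0
  offset=6 (pos 2, char 'b'): match length 1
  offset=7 (pos 1, char 'b'): match length 2
  offset=8 (pos 0, char 'b'): match length 4
Longest match has length 4, found at offsets 4, 8; take the smallest, offset 4.
next_char = character at position 8 + 4 = 12 -> 'c'

Best match: offset=4, length=4 (matching 'bbbe' starting at position 4)
LZ77 triple: (4, 4, 'c')


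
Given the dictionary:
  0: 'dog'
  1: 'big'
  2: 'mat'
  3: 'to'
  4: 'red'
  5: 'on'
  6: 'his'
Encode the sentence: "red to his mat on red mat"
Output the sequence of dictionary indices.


Look up each word in the dictionary:
  'red' -> 4
  'to' -> 3
  'his' -> 6
  'mat' -> 2
  'on' -> 5
  'red' -> 4
  'mat' -> 2

Encoded: [4, 3, 6, 2, 5, 4, 2]


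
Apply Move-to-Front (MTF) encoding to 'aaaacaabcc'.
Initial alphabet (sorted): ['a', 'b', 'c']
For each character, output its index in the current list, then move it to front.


MTF encoding:
'a': index 0 in ['a', 'b', 'c'] -> ['a', 'b', 'c']
'a': index 0 in ['a', 'b', 'c'] -> ['a', 'b', 'c']
'a': index 0 in ['a', 'b', 'c'] -> ['a', 'b', 'c']
'a': index 0 in ['a', 'b', 'c'] -> ['a', 'b', 'c']
'c': index 2 in ['a', 'b', 'c'] -> ['c', 'a', 'b']
'a': index 1 in ['c', 'a', 'b'] -> ['a', 'c', 'b']
'a': index 0 in ['a', 'c', 'b'] -> ['a', 'c', 'b']
'b': index 2 in ['a', 'c', 'b'] -> ['b', 'a', 'c']
'c': index 2 in ['b', 'a', 'c'] -> ['c', 'b', 'a']
'c': index 0 in ['c', 'b', 'a'] -> ['c', 'b', 'a']


Output: [0, 0, 0, 0, 2, 1, 0, 2, 2, 0]


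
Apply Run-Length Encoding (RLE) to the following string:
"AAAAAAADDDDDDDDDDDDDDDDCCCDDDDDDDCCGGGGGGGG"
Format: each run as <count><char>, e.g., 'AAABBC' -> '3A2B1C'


Scanning runs left to right:
  i=0: run of 'A' x 7 -> '7A'
  i=7: run of 'D' x 16 -> '16D'
  i=23: run of 'C' x 3 -> '3C'
  i=26: run of 'D' x 7 -> '7D'
  i=33: run of 'C' x 2 -> '2C'
  i=35: run of 'G' x 8 -> '8G'

RLE = 7A16D3C7D2C8G


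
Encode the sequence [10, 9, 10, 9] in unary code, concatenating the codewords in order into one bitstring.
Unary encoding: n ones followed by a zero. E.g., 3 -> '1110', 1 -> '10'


Encode each number as n ones followed by a terminating 0:
  10 -> 11111111110 (11 bits)
  9 -> 1111111110 (10 bits)
  10 -> 11111111110 (11 bits)
  9 -> 1111111110 (10 bits)
Total length = 11 + 10 + 11 + 10 = 42 bits.

Unary([10, 9, 10, 9]) = 111111111101111111110111111111101111111110 (42 bits)


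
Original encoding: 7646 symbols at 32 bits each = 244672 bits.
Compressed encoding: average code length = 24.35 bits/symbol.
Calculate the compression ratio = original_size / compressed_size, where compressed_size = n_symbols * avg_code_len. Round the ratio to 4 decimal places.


original_size = n_symbols * orig_bits = 7646 * 32 = 244672 bits
compressed_size = n_symbols * avg_code_len = 7646 * 24.35 = 186180.1 bits
ratio = original_size / compressed_size = 244672 / 186180.1 = 1.3142

Compression ratio = 1.3142


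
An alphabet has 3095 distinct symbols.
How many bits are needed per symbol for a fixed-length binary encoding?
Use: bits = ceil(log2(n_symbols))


log2(3095) = 11.5957
Bracket: 2^11 = 2048 < 3095 <= 2^12 = 4096
So ceil(log2(3095)) = 12

bits = ceil(log2(3095)) = ceil(11.5957) = 12 bits


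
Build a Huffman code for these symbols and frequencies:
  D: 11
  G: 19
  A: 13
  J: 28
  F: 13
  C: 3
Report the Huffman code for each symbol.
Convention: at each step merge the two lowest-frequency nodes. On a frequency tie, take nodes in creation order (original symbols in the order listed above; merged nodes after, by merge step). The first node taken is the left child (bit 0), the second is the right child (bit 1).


Huffman tree construction:
Step 1: Merge C(3) + D(11) = 14
Step 2: Merge A(13) + F(13) = 26
Step 3: Merge (C+D)(14) + G(19) = 33
Step 4: Merge (A+F)(26) + J(28) = 54
Step 5: Merge ((C+D)+G)(33) + ((A+F)+J)(54) = 87
Read each symbol's code off the tree from the root (left child = 0, right child = 1).

Codes:
  D: 001 (length 3)
  G: 01 (length 2)
  A: 100 (length 3)
  J: 11 (length 2)
  F: 101 (length 3)
  C: 000 (length 3)
Average code length: 214/87 = 2.4598 bits/symbol


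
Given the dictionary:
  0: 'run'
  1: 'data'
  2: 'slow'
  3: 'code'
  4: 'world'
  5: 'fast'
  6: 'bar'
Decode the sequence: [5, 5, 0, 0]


Look up each index in the dictionary:
  5 -> 'fast'
  5 -> 'fast'
  0 -> 'run'
  0 -> 'run'

Decoded: "fast fast run run"


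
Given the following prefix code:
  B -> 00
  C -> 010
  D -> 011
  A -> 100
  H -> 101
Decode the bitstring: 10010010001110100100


Decoding step by step:
Bits 100 -> A
Bits 100 -> A
Bits 100 -> A
Bits 011 -> D
Bits 101 -> H
Bits 00 -> B
Bits 100 -> A


Decoded message: AAADHBA


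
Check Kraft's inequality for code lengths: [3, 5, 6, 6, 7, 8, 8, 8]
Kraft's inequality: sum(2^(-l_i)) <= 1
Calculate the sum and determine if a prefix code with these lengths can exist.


Sum = 2^(-3) + 2^(-5) + 2^(-6) + 2^(-6) + 2^(-7) + 2^(-8) + 2^(-8) + 2^(-8)
    = 0.125 + 0.03125 + 0.015625 + 0.015625 + 0.0078125 + 0.00390625 + 0.00390625 + 0.00390625
    = 53/256 = 0.20703125
Since 0.20703125 <= 1, Kraft's inequality IS satisfied.
A prefix code with these lengths CAN exist.

Kraft sum = 0.20703125. Satisfied.
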